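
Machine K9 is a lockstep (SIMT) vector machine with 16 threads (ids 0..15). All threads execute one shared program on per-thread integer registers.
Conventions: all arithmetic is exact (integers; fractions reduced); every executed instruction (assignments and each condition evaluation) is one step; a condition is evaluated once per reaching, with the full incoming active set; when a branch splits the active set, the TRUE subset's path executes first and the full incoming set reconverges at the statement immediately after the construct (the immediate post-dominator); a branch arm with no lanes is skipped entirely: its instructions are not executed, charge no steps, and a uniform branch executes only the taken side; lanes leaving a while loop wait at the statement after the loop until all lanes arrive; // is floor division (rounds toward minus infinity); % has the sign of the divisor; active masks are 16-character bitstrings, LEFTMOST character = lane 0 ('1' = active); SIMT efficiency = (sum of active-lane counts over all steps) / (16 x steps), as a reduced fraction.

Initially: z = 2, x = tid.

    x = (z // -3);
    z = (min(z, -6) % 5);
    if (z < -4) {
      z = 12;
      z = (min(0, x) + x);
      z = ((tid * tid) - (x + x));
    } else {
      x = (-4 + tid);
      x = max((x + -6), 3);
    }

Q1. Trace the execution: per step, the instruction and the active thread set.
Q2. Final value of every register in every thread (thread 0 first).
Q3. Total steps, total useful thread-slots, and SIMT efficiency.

step 0: x <- (z // -3)               1111111111111111
step 1: z <- (min(z, -6) % 5)        1111111111111111
step 2: eval (z < -4)                1111111111111111
step 3: x <- (-4 + tid)              1111111111111111
step 4: x <- max((x + -6), 3)        1111111111111111

Answer: 5 steps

z: 4,4,4,4,4,4,4,4,4,4,4,4,4,4,4,4
x: 3,3,3,3,3,3,3,3,3,3,3,3,3,3,4,5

steps = 5; useful = 80; efficiency = 80/80 = 1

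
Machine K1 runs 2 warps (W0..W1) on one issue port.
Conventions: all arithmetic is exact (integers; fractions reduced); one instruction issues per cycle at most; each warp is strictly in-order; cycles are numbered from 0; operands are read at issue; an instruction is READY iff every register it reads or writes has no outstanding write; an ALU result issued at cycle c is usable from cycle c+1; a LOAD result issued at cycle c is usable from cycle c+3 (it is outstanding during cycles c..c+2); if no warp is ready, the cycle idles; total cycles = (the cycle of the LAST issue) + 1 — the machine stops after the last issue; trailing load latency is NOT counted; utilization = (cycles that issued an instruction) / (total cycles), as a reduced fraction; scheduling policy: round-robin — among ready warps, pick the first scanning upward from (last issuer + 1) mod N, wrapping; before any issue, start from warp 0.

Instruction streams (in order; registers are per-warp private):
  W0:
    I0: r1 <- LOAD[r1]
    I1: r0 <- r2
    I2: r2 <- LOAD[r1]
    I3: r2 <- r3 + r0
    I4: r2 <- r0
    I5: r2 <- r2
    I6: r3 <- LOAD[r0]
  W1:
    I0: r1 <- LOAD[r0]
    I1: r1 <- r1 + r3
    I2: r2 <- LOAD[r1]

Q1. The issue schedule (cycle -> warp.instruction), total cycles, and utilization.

cycle 0: W0.I0
cycle 1: W1.I0
cycle 2: W0.I1
cycle 3: W0.I2
cycle 4: W1.I1
cycle 5: W1.I2
cycle 6: W0.I3
cycle 7: W0.I4
cycle 8: W0.I5
cycle 9: W0.I6

Answer: 10 cycles, utilization 1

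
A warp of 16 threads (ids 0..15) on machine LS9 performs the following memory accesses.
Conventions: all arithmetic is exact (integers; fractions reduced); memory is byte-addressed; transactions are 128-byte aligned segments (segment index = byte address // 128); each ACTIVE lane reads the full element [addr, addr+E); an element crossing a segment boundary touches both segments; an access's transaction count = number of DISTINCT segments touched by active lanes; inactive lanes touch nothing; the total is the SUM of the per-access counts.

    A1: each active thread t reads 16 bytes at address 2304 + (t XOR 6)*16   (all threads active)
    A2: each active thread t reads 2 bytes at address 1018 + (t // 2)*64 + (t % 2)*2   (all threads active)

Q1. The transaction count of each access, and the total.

A1: 2 transactions
A2: 5 transactions

Answer: 2,5; total 7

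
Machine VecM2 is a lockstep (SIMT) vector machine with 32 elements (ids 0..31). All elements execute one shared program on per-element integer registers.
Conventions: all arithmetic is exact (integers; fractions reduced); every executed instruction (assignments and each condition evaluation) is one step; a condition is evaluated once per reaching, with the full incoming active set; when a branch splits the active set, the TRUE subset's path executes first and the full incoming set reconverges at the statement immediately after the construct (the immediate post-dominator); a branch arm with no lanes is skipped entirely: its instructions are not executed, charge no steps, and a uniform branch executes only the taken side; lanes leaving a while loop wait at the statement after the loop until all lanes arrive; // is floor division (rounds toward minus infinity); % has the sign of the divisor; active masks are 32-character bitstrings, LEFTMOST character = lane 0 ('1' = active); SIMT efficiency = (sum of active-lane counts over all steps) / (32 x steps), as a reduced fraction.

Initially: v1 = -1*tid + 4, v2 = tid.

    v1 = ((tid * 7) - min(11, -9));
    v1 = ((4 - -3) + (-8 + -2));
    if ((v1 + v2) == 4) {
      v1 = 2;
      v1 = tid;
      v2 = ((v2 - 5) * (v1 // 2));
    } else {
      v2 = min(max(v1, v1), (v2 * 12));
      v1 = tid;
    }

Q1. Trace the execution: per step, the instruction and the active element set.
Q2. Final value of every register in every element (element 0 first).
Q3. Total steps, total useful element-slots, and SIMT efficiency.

step 0: v1 <- ((tid * 7) - min(11, -9)) 11111111111111111111111111111111
step 1: v1 <- ((4 - -3) + (-8 + -2)) 11111111111111111111111111111111
step 2: eval ((v1 + v2) == 4)        11111111111111111111111111111111
step 3: v1 <- 2                      00000001000000000000000000000000
step 4: v1 <- tid                    00000001000000000000000000000000
step 5: v2 <- ((v2 - 5) * (v1 // 2)) 00000001000000000000000000000000
step 6: v2 <- min(max(v1, v1), (v2 * 12)) 11111110111111111111111111111111
step 7: v1 <- tid                    11111110111111111111111111111111

Answer: 8 steps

v1: 0,1,2,3,4,5,6,7,8,9,10,11,12,13,14,15,16,17,18,19,20,21,22,23,24,25,26,27,28,29,30,31
v2: -3,-3,-3,-3,-3,-3,-3,6,-3,-3,-3,-3,-3,-3,-3,-3,-3,-3,-3,-3,-3,-3,-3,-3,-3,-3,-3,-3,-3,-3,-3,-3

steps = 8; useful = 161; efficiency = 161/256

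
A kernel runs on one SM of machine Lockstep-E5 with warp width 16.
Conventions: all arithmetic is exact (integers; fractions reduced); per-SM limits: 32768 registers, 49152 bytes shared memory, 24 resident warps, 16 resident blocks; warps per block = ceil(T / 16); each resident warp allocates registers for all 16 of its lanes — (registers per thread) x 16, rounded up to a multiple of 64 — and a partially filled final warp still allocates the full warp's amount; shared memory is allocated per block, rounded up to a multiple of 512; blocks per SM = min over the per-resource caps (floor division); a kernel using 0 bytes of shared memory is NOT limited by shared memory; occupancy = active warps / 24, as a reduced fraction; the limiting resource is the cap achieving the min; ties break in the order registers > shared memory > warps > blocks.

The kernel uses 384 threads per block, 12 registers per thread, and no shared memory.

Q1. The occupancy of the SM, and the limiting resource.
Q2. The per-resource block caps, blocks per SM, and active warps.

Answer: occupancy 1, limited by warps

registers: 7 blocks
shared memory: no limit (kernel uses none)
warps: 1 block
blocks: 16 blocks

Answer: 1 block, 24 active warps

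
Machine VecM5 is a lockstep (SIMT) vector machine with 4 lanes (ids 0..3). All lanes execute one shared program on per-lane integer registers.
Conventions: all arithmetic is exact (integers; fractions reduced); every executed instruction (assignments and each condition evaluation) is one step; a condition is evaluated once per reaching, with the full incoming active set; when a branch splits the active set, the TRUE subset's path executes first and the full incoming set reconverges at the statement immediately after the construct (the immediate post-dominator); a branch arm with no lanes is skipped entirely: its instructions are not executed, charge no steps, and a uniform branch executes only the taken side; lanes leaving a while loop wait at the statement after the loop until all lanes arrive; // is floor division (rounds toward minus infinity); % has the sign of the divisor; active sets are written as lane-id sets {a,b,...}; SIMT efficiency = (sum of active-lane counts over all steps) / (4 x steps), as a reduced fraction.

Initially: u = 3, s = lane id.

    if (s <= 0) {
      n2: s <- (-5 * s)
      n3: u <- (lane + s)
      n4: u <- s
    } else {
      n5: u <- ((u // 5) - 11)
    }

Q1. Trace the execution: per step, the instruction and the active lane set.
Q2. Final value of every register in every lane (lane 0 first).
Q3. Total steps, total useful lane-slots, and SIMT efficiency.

step 0: eval (s <= 0)                {0,1,2,3}
step 1: s <- (-5 * s)                {0}
step 2: u <- (lane + s)              {0}
step 3: u <- s                       {0}
step 4: u <- ((u // 5) - 11)         {1,2,3}

Answer: 5 steps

u: 0,-11,-11,-11
s: 0,1,2,3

steps = 5; useful = 10; efficiency = 10/20 = 1/2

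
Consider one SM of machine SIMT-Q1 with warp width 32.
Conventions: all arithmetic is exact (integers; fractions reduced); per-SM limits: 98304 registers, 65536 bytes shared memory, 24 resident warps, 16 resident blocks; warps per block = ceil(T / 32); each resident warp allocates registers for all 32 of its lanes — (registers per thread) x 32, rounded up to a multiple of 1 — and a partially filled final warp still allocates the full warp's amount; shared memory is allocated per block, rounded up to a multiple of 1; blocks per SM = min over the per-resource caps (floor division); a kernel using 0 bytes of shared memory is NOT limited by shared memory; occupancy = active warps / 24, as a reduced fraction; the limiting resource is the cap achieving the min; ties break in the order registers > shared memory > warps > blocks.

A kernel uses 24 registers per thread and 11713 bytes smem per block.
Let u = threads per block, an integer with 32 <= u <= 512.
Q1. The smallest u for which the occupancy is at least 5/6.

Answer: u = 97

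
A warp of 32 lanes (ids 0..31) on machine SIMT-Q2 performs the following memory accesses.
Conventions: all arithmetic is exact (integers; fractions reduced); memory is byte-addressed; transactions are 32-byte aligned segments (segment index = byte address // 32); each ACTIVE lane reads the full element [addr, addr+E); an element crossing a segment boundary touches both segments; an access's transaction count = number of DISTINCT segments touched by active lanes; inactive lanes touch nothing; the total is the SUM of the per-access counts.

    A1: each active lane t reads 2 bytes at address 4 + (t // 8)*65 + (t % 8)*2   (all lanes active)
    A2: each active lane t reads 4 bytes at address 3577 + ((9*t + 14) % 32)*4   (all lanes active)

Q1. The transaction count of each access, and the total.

A1: 4 transactions
A2: 5 transactions

Answer: 4,5; total 9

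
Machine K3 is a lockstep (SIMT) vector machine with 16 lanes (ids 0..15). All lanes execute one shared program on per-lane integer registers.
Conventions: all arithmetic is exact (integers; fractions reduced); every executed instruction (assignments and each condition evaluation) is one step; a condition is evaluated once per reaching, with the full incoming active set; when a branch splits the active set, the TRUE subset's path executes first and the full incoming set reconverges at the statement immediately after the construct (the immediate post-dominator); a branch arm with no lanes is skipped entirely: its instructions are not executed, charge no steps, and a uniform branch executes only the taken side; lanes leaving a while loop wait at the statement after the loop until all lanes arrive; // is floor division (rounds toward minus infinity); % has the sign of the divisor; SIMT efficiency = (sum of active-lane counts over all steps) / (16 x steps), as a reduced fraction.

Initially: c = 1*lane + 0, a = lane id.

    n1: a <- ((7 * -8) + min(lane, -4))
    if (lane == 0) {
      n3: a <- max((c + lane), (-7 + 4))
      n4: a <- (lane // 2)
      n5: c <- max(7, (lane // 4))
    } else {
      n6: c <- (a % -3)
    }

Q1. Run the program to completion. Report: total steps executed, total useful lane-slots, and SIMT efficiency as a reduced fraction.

Answer: 6 steps, 50 useful, 25/48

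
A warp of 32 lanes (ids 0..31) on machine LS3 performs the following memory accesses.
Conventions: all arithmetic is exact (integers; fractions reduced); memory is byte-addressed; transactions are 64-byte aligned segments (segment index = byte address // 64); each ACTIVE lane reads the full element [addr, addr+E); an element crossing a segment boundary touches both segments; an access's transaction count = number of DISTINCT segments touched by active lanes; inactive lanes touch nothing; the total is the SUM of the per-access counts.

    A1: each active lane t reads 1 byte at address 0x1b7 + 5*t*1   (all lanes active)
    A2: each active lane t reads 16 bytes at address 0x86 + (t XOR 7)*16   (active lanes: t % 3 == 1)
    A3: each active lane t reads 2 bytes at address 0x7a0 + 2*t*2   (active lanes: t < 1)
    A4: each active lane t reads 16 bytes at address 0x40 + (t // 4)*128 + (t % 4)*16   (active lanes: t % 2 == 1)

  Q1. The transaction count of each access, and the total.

A1: 4 transactions
A2: 8 transactions
A3: 1 transaction
A4: 8 transactions

Answer: 4,8,1,8; total 21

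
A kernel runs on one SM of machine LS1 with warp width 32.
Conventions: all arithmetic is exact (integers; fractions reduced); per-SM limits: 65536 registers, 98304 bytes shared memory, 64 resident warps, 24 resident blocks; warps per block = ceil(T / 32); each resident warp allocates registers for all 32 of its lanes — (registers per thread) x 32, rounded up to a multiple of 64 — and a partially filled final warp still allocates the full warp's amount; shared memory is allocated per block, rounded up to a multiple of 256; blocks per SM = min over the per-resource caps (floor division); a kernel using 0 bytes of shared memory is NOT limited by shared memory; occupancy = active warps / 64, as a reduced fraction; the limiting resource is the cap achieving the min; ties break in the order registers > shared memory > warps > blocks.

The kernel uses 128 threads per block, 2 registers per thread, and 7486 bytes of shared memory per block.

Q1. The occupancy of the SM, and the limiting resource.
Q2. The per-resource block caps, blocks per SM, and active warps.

Answer: occupancy 3/4, limited by shared memory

registers: 256 blocks
shared memory: 12 blocks
warps: 16 blocks
blocks: 24 blocks

Answer: 12 blocks, 48 active warps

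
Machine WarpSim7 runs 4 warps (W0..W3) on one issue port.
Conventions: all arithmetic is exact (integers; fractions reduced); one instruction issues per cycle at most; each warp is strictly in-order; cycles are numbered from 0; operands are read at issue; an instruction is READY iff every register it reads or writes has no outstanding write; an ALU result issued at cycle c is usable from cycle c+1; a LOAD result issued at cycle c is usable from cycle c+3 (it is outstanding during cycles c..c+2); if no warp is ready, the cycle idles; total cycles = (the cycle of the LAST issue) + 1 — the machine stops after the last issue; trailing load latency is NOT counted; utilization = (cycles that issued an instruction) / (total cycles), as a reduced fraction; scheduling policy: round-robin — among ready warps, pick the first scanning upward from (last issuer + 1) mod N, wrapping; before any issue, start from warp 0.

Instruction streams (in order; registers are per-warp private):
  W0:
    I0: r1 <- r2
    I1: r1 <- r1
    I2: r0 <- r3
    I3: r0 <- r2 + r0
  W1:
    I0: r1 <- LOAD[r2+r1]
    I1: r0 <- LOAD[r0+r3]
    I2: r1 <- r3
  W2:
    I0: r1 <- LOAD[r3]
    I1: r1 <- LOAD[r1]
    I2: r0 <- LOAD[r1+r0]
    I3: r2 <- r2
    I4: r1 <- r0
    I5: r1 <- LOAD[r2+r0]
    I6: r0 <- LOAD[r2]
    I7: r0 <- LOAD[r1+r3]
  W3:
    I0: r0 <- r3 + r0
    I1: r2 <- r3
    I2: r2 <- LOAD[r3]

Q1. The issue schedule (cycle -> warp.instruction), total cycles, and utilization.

cycle 0: W0.I0
cycle 1: W1.I0
cycle 2: W2.I0
cycle 3: W3.I0
cycle 4: W0.I1
cycle 5: W1.I1
cycle 6: W2.I1
cycle 7: W3.I1
cycle 8: W0.I2
cycle 9: W1.I2
cycle 10: W2.I2
cycle 11: W3.I2
cycle 12: W0.I3
cycle 13: W2.I3
cycle 14: W2.I4
cycle 15: W2.I5
cycle 16: W2.I6
cycle 17: idle
cycle 18: idle
cycle 19: W2.I7

Answer: 20 cycles, utilization 9/10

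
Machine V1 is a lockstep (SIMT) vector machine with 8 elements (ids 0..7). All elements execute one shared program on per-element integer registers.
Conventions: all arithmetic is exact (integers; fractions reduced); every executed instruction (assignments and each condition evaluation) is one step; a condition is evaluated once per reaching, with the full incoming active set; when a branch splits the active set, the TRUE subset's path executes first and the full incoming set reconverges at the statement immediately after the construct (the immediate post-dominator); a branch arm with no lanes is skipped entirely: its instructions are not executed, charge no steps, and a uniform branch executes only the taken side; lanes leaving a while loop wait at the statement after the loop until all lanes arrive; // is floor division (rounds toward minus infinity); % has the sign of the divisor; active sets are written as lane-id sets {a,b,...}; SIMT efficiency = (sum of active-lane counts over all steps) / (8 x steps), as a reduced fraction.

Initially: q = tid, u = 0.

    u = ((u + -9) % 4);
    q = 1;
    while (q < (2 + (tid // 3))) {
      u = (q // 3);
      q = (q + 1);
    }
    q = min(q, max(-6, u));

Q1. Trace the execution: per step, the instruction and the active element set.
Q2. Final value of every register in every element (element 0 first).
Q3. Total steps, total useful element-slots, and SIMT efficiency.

step 0: u <- ((u + -9) % 4)          {0,1,2,3,4,5,6,7}
step 1: q <- 1                       {0,1,2,3,4,5,6,7}
step 2: eval (q < (2 + (tid // 3)))  {0,1,2,3,4,5,6,7}
step 3: u <- (q // 3)                {0,1,2,3,4,5,6,7}
step 4: q <- (q + 1)                 {0,1,2,3,4,5,6,7}
step 5: eval (q < (2 + (tid // 3)))  {0,1,2,3,4,5,6,7}
step 6: u <- (q // 3)                {3,4,5,6,7}
step 7: q <- (q + 1)                 {3,4,5,6,7}
step 8: eval (q < (2 + (tid // 3)))  {3,4,5,6,7}
step 9: u <- (q // 3)                {6,7}
step 10: q <- (q + 1)                 {6,7}
step 11: eval (q < (2 + (tid // 3)))  {6,7}
step 12: q <- min(q, max(-6, u))      {0,1,2,3,4,5,6,7}

Answer: 13 steps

q: 0,0,0,0,0,0,1,1
u: 0,0,0,0,0,0,1,1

steps = 13; useful = 77; efficiency = 77/104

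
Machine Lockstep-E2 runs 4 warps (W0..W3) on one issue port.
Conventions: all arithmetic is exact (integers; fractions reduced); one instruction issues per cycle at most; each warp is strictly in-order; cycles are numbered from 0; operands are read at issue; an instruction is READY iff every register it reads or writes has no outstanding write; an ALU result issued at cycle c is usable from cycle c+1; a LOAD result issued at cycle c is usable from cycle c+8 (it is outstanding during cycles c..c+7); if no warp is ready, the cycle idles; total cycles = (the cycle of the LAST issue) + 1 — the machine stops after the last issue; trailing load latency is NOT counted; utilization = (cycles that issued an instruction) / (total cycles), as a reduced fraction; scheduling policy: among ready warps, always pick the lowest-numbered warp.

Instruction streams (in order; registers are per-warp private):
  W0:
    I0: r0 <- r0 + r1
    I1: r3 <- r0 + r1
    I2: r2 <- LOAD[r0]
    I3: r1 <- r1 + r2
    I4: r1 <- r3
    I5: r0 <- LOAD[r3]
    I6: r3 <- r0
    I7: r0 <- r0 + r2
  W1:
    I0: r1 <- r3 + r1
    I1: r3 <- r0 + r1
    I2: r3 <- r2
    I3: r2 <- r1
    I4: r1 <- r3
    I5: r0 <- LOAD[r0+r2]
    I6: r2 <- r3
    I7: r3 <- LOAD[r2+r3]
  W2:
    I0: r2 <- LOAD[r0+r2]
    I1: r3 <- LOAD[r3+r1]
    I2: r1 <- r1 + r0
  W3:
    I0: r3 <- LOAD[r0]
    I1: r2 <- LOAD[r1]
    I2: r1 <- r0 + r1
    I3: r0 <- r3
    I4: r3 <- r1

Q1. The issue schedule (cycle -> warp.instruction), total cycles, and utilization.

cycle 0: W0.I0
cycle 1: W0.I1
cycle 2: W0.I2
cycle 3: W1.I0
cycle 4: W1.I1
cycle 5: W1.I2
cycle 6: W1.I3
cycle 7: W1.I4
cycle 8: W1.I5
cycle 9: W1.I6
cycle 10: W0.I3
cycle 11: W0.I4
cycle 12: W0.I5
cycle 13: W1.I7
cycle 14: W2.I0
cycle 15: W2.I1
cycle 16: W2.I2
cycle 17: W3.I0
cycle 18: W3.I1
cycle 19: W3.I2
cycle 20: W0.I6
cycle 21: W0.I7
cycle 22: idle
cycle 23: idle
cycle 24: idle
cycle 25: W3.I3
cycle 26: W3.I4

Answer: 27 cycles, utilization 8/9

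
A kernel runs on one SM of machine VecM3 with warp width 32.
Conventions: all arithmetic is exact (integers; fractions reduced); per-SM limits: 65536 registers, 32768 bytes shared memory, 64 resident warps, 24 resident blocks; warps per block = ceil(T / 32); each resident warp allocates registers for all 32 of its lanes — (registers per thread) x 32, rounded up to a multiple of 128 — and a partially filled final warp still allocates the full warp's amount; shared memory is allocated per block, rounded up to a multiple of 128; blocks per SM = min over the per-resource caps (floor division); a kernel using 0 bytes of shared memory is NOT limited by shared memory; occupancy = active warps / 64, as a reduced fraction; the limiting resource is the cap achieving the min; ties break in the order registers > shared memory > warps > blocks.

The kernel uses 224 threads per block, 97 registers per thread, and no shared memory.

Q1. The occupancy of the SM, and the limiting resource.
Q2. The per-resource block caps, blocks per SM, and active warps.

Answer: occupancy 7/32, limited by registers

registers: 2 blocks
shared memory: no limit (kernel uses none)
warps: 9 blocks
blocks: 24 blocks

Answer: 2 blocks, 14 active warps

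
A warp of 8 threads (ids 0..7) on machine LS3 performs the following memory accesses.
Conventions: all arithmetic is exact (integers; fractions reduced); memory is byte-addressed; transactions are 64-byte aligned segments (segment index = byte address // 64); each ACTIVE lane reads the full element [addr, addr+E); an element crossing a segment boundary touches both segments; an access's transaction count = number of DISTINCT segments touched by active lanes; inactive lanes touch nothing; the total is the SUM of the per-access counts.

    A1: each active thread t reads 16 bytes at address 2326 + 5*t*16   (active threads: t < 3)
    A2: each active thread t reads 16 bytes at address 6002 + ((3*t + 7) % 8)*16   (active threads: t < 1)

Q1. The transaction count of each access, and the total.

A1: 4 transactions
A2: 1 transaction

Answer: 4,1; total 5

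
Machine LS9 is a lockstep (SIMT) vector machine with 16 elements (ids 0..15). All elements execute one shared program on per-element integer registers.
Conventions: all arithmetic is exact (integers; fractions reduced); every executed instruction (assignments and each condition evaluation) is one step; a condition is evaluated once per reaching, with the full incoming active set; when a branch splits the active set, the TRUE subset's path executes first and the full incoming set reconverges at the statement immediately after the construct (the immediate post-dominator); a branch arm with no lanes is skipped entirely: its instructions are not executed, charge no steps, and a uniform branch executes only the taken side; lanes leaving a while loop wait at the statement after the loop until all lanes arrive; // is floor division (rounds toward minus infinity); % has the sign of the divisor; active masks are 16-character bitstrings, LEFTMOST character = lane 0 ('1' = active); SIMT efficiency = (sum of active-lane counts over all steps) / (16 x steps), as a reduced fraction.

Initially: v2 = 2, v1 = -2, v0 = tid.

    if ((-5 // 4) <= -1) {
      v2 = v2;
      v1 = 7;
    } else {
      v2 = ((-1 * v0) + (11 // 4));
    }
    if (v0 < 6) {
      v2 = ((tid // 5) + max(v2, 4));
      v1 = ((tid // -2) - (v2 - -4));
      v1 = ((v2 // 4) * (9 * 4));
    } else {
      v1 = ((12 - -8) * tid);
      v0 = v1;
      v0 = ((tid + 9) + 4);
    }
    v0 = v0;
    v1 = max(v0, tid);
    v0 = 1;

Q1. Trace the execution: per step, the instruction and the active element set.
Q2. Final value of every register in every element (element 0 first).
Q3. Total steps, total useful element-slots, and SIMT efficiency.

step 0: eval ((-5 // 4) <= -1)       1111111111111111
step 1: v2 <- v2                     1111111111111111
step 2: v1 <- 7                      1111111111111111
step 3: eval (v0 < 6)                1111111111111111
step 4: v2 <- ((tid // 5) + max(v2, 4)) 1111110000000000
step 5: v1 <- ((tid // -2) - (v2 - -4)) 1111110000000000
step 6: v1 <- ((v2 // 4) * (9 * 4))  1111110000000000
step 7: v1 <- ((12 - -8) * tid)      0000001111111111
step 8: v0 <- v1                     0000001111111111
step 9: v0 <- ((tid + 9) + 4)        0000001111111111
step 10: v0 <- v0                     1111111111111111
step 11: v1 <- max(v0, tid)           1111111111111111
step 12: v0 <- 1                      1111111111111111

Answer: 13 steps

v2: 4,4,4,4,4,5,2,2,2,2,2,2,2,2,2,2
v1: 0,1,2,3,4,5,19,20,21,22,23,24,25,26,27,28
v0: 1,1,1,1,1,1,1,1,1,1,1,1,1,1,1,1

steps = 13; useful = 160; efficiency = 160/208 = 10/13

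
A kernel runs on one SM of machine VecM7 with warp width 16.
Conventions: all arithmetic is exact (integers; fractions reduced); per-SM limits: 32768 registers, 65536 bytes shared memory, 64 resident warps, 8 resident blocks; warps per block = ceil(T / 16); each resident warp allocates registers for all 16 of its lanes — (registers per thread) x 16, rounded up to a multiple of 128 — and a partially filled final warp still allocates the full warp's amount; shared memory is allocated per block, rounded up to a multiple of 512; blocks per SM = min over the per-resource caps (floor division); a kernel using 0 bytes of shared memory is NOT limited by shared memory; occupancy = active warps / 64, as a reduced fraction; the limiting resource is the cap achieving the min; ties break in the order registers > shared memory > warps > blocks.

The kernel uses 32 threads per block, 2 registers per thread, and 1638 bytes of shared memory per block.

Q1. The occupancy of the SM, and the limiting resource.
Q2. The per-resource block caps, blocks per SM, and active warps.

Answer: occupancy 1/4, limited by blocks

registers: 128 blocks
shared memory: 32 blocks
warps: 32 blocks
blocks: 8 blocks

Answer: 8 blocks, 16 active warps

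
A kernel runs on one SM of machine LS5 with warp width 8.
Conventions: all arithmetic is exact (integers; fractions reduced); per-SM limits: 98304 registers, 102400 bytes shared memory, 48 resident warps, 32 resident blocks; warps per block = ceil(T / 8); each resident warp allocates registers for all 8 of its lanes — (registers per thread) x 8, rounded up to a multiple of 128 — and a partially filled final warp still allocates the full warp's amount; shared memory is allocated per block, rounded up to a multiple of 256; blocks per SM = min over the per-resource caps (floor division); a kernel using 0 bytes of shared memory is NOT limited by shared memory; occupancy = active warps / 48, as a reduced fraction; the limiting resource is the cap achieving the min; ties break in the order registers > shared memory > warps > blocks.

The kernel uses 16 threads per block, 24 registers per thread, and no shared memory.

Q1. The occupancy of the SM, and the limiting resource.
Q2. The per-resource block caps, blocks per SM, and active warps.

Answer: occupancy 1, limited by warps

registers: 192 blocks
shared memory: no limit (kernel uses none)
warps: 24 blocks
blocks: 32 blocks

Answer: 24 blocks, 48 active warps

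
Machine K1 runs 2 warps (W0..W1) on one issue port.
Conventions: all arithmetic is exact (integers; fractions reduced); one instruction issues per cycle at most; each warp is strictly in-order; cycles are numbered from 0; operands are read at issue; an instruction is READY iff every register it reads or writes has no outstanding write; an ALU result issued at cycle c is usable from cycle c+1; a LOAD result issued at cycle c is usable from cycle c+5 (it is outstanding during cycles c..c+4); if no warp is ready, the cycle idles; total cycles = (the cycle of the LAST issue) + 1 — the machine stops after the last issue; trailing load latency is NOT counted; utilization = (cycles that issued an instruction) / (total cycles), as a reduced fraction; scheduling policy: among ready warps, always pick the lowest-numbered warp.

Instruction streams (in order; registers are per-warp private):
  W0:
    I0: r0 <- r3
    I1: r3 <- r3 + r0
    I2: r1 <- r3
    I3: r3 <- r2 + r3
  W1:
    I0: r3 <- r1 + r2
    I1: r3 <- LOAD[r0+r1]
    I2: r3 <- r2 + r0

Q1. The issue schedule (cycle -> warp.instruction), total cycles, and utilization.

cycle 0: W0.I0
cycle 1: W0.I1
cycle 2: W0.I2
cycle 3: W0.I3
cycle 4: W1.I0
cycle 5: W1.I1
cycle 6: idle
cycle 7: idle
cycle 8: idle
cycle 9: idle
cycle 10: W1.I2

Answer: 11 cycles, utilization 7/11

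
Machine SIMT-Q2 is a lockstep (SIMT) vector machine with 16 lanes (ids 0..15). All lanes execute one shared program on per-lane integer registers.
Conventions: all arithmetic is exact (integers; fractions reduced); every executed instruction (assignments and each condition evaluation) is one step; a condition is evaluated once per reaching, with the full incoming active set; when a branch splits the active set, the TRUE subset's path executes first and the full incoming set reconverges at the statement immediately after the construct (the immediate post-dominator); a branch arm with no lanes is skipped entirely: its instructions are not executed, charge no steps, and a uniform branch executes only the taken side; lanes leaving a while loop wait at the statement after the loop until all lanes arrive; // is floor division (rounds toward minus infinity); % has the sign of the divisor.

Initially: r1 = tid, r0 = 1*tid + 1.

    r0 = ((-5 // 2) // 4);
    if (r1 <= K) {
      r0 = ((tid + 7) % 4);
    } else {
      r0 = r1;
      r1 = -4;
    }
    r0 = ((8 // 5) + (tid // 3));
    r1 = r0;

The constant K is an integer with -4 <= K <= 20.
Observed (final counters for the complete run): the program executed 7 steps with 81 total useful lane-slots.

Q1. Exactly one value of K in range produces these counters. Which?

Answer: K = 14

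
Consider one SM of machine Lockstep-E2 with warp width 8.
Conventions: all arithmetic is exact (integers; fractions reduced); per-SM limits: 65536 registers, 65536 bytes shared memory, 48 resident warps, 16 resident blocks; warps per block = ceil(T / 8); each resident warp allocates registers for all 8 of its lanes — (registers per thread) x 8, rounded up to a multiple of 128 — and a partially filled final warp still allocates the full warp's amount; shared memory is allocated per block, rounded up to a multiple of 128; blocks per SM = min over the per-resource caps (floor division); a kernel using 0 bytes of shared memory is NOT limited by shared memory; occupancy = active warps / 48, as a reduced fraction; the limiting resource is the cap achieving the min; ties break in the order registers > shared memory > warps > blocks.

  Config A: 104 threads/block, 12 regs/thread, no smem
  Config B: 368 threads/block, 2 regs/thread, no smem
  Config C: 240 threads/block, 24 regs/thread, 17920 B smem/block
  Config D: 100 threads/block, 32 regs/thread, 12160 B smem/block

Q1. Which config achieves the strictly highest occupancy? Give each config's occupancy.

occupancies: A 13/16, B 23/24, C 5/8, D 13/16

Answer: B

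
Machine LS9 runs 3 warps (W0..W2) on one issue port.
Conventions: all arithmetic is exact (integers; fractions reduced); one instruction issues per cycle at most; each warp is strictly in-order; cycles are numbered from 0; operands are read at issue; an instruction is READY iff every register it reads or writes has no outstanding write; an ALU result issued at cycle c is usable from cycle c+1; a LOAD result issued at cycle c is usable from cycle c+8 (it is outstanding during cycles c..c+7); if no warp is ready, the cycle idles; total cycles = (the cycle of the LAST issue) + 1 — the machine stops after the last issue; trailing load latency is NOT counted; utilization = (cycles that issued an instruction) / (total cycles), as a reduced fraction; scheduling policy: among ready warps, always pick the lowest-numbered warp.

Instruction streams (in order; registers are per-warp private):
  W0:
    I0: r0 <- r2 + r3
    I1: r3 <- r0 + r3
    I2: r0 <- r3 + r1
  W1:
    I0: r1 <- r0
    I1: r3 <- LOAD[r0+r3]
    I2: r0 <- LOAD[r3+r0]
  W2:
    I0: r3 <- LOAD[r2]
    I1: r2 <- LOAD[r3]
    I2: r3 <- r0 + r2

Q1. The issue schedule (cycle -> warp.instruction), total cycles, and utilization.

cycle 0: W0.I0
cycle 1: W0.I1
cycle 2: W0.I2
cycle 3: W1.I0
cycle 4: W1.I1
cycle 5: W2.I0
cycle 6: idle
cycle 7: idle
cycle 8: idle
cycle 9: idle
cycle 10: idle
cycle 11: idle
cycle 12: W1.I2
cycle 13: W2.I1
cycle 14: idle
cycle 15: idle
cycle 16: idle
cycle 17: idle
cycle 18: idle
cycle 19: idle
cycle 20: idle
cycle 21: W2.I2

Answer: 22 cycles, utilization 9/22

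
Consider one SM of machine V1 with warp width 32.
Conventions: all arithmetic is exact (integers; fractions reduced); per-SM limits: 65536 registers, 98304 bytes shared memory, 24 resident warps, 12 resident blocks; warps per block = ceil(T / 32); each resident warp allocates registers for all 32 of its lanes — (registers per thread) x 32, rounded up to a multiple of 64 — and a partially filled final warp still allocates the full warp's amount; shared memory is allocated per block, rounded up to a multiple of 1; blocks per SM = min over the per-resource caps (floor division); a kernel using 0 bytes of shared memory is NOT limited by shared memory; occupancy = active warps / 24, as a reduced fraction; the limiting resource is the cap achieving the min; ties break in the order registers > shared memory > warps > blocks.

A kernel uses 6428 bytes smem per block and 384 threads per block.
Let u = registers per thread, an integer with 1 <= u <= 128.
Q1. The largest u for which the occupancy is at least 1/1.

Answer: u = 84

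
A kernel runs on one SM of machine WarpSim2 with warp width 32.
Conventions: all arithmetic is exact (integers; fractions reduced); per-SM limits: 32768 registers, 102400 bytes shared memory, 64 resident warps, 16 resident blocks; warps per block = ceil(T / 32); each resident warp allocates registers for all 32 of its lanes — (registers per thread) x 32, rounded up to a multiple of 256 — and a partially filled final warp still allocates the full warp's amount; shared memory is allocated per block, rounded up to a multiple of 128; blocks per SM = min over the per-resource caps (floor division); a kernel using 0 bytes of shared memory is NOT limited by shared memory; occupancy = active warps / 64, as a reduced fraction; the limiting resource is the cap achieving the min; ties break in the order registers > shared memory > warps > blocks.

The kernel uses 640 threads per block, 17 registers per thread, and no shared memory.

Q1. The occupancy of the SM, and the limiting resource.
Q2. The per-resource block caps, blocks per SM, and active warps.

Answer: occupancy 5/8, limited by registers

registers: 2 blocks
shared memory: no limit (kernel uses none)
warps: 3 blocks
blocks: 16 blocks

Answer: 2 blocks, 40 active warps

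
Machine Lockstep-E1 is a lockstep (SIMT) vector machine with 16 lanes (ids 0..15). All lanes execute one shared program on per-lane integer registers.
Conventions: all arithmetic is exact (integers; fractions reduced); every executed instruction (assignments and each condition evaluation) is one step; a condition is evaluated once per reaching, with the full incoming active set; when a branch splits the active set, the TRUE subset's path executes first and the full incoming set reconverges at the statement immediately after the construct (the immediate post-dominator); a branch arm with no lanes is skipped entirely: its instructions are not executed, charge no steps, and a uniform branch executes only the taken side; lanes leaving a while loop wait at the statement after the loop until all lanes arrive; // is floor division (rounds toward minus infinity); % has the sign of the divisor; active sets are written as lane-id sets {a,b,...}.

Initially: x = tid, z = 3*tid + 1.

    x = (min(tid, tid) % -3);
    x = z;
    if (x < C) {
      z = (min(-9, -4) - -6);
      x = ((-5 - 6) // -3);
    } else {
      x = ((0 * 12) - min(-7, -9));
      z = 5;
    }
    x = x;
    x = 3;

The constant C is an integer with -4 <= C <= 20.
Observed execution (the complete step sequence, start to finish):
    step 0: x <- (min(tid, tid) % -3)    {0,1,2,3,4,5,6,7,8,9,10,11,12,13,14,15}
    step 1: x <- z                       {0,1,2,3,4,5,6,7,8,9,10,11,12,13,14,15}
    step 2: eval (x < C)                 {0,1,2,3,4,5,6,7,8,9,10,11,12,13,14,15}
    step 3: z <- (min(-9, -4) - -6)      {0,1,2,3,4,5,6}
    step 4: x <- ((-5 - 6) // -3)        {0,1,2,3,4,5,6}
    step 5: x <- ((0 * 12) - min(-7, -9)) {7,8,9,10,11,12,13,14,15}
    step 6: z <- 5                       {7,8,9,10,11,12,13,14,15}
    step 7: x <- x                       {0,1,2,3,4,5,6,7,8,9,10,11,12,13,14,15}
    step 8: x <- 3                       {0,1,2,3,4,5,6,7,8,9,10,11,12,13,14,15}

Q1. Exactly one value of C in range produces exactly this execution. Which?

Answer: C = 20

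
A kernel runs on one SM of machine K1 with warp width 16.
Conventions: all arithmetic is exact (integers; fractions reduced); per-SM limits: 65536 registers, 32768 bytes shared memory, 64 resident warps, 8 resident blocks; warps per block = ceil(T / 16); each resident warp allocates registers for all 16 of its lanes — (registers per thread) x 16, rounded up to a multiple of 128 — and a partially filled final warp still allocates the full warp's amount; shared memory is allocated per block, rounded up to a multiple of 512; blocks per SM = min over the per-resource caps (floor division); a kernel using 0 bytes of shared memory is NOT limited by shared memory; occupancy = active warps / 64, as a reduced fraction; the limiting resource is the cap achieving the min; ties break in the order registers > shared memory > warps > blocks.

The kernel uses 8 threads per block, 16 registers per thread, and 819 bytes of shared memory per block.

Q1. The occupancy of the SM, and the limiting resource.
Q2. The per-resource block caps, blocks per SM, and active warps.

Answer: occupancy 1/8, limited by blocks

registers: 256 blocks
shared memory: 32 blocks
warps: 64 blocks
blocks: 8 blocks

Answer: 8 blocks, 8 active warps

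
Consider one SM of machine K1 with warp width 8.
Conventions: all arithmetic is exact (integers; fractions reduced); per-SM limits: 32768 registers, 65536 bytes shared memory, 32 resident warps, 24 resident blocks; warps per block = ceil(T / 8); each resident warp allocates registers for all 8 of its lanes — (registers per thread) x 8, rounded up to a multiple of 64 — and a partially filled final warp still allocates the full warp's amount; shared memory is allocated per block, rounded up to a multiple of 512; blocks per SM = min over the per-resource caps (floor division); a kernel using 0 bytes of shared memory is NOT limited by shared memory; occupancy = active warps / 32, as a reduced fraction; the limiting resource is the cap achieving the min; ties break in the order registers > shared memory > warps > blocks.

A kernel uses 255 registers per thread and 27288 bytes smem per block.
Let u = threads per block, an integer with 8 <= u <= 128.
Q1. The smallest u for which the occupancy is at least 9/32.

Answer: u = 33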